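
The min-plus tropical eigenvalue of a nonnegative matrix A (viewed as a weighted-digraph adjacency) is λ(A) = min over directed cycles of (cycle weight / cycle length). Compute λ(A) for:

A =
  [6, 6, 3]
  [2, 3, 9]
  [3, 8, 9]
λ(A) = 3

Enumerate directed cycles and compute their means (weight / length). Sample:
  cycle 0 → 0: weight = 6, length = 1, mean = 6/1 ≈ 6.000
  cycle 1 → 1: weight = 3, length = 1, mean = 3/1 ≈ 3.000
  cycle 2 → 2: weight = 9, length = 1, mean = 9/1 ≈ 9.000
  cycle 0 → 1 → 0: weight = 8, length = 2, mean = 8/2 ≈ 4.000
  cycle 0 → 2 → 0: weight = 6, length = 2, mean = 6/2 ≈ 3.000
  cycle 1 → 0 → 1: weight = 8, length = 2, mean = 8/2 ≈ 4.000
Minimum mean = 3.000, attained e.g. along the cycle 1 → 1 with weight 3 and length 1. So λ(A) = 3/1 = 3.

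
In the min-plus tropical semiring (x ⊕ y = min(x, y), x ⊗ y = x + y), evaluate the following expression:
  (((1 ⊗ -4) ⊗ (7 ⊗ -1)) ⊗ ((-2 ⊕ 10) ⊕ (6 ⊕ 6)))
(((1 ⊗ -4) ⊗ (7 ⊗ -1)) ⊗ ((-2 ⊕ 10) ⊕ (6 ⊕ 6))) = 1

Expand innermost to outermost. Recall ⊕ takes the minimum of its arguments and ⊗ takes their sum. Working out the expression (((1 ⊗ -4) ⊗ (7 ⊗ -1)) ⊗ ((-2 ⊕ 10) ⊕ (6 ⊕ 6))) gives 1.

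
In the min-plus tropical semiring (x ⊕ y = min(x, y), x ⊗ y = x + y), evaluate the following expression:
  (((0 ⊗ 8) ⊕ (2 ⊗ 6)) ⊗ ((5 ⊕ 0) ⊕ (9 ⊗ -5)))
(((0 ⊗ 8) ⊕ (2 ⊗ 6)) ⊗ ((5 ⊕ 0) ⊕ (9 ⊗ -5))) = 8

Expand innermost to outermost. Recall ⊕ takes the minimum of its arguments and ⊗ takes their sum. Working out the expression (((0 ⊗ 8) ⊕ (2 ⊗ 6)) ⊗ ((5 ⊕ 0) ⊕ (9 ⊗ -5))) gives 8.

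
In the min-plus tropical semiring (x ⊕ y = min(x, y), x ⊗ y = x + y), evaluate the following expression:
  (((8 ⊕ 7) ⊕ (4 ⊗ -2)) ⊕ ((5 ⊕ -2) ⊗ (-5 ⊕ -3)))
(((8 ⊕ 7) ⊕ (4 ⊗ -2)) ⊕ ((5 ⊕ -2) ⊗ (-5 ⊕ -3))) = -7

Expand innermost to outermost. Recall ⊕ takes the minimum of its arguments and ⊗ takes their sum. Working out the expression (((8 ⊕ 7) ⊕ (4 ⊗ -2)) ⊕ ((5 ⊕ -2) ⊗ (-5 ⊕ -3))) gives -7.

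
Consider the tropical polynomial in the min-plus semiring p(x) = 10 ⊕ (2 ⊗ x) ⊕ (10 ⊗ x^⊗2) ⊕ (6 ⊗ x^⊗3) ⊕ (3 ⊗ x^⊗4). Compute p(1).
p(1) = 3

A tropical monomial a ⊗ x^⊗i evaluates to a + i · x. Evaluating each term at x = 1:
  Term 0 contributes 10 + 0 · 1 = 10
  Term 1 contributes 2 + 1 · 1 = 3
  Term 2 contributes 10 + 2 · 1 = 12
  Term 3 contributes 6 + 3 · 1 = 9
  Term 4 contributes 3 + 4 · 1 = 7
p(1) = ⊕ of these = min[10, 3, 12, 9, 7] = 3.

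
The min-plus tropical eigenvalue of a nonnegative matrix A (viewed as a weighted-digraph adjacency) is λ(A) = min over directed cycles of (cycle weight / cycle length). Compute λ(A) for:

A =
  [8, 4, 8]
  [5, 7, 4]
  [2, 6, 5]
λ(A) = 10/3

Enumerate directed cycles and compute their means (weight / length). Sample:
  cycle 0 → 0: weight = 8, length = 1, mean = 8/1 ≈ 8.000
  cycle 1 → 1: weight = 7, length = 1, mean = 7/1 ≈ 7.000
  cycle 2 → 2: weight = 5, length = 1, mean = 5/1 ≈ 5.000
  cycle 0 → 1 → 0: weight = 9, length = 2, mean = 9/2 ≈ 4.500
  cycle 0 → 2 → 0: weight = 10, length = 2, mean = 10/2 ≈ 5.000
  cycle 1 → 0 → 1: weight = 9, length = 2, mean = 9/2 ≈ 4.500
Minimum mean = 3.333, attained e.g. along the cycle 0 → 1 → 2 → 0 with weight 10 and length 3. So λ(A) = 10/3 = 10/3.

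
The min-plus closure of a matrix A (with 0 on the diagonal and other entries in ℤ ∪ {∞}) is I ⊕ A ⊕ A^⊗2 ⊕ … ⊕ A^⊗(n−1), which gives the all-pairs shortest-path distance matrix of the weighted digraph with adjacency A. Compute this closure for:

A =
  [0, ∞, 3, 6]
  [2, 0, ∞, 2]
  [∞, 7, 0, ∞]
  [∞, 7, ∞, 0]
Closure =
  [0, 10, 3, 6]
  [2, 0, 5, 2]
  [9, 7, 0, 9]
  [9, 7, 12, 0]

This is the Floyd-Warshall all-pairs shortest-path computation. For each intermediate vertex k = 0, 1, …, 3, update dist[i][j] ← min(dist[i][j], dist[i][k] + dist[k][j]). The final matrix gives, for each (i, j), the minimum total weight of any directed path from i to j (possibly empty when i = j).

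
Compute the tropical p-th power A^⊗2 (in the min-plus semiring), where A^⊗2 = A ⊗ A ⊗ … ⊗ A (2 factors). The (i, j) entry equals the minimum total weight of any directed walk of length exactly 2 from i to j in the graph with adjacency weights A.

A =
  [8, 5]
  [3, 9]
A^⊗2 =
  [8, 13]
  [11, 8]

Each entry (A^⊗2)_ij equals the minimum over all length-2 walks i = v_0 → v_1 → … → v_2 = j of Σ_t A[v_t][v_{t+1}]. For example, for (i, j) = (0, 1) we minimise over 2 possible intermediate vertex sequences; the minimum is 13, attained along the walk 0 → 0 → 1.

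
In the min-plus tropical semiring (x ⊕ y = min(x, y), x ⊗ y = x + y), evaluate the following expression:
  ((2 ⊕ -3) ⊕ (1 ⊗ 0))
((2 ⊕ -3) ⊕ (1 ⊗ 0)) = -3

Expand innermost to outermost. Recall ⊕ takes the minimum of its arguments and ⊗ takes their sum. Working out the expression ((2 ⊕ -3) ⊕ (1 ⊗ 0)) gives -3.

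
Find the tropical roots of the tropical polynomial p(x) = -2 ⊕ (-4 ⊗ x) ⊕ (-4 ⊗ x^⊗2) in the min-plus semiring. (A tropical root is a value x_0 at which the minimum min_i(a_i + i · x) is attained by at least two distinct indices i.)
Roots: {0, 2}

Each tropical root is a break point of the lower envelope of the lines y = a_i + i · x (there are 3 lines, with slopes 0, 1, ..., 2). Only the lines that attain the minimum somewhere contribute to roots; other lines are dominated. Here the surviving (envelope) indices are i = 2, i = 1, i = 0.
Intersections between consecutive envelope lines give the roots: for adjacent envelope indices i < j the intersection is x = (a_i − a_j) / (j − i). Reading off the sorted break points: {0, 2}.
Verification: at each break x_0, at least two indices attain the minimum of min_i(a_i + i · x_0).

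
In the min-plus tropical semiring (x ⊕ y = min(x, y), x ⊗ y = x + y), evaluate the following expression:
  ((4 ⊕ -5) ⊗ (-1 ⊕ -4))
((4 ⊕ -5) ⊗ (-1 ⊕ -4)) = -9

Expand innermost to outermost. Recall ⊕ takes the minimum of its arguments and ⊗ takes their sum. Working out the expression ((4 ⊕ -5) ⊗ (-1 ⊕ -4)) gives -9.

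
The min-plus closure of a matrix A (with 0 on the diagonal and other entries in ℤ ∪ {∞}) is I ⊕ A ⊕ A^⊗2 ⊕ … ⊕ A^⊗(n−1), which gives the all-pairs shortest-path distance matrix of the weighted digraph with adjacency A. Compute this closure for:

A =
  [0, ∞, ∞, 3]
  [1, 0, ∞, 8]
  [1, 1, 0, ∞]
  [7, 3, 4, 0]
Closure =
  [0, 6, 7, 3]
  [1, 0, 8, 4]
  [1, 1, 0, 4]
  [4, 3, 4, 0]

This is the Floyd-Warshall all-pairs shortest-path computation. For each intermediate vertex k = 0, 1, …, 3, update dist[i][j] ← min(dist[i][j], dist[i][k] + dist[k][j]). The final matrix gives, for each (i, j), the minimum total weight of any directed path from i to j (possibly empty when i = j).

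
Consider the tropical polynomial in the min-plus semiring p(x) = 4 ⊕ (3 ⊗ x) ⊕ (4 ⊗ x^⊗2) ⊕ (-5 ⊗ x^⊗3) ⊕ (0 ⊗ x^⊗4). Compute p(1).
p(1) = -2

A tropical monomial a ⊗ x^⊗i evaluates to a + i · x. Evaluating each term at x = 1:
  Term 0 contributes 4 + 0 · 1 = 4
  Term 1 contributes 3 + 1 · 1 = 4
  Term 2 contributes 4 + 2 · 1 = 6
  Term 3 contributes -5 + 3 · 1 = -2
  Term 4 contributes 0 + 4 · 1 = 4
p(1) = ⊕ of these = min[4, 4, 6, -2, 4] = -2.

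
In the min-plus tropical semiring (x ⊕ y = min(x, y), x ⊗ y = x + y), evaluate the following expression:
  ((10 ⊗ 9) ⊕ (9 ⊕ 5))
((10 ⊗ 9) ⊕ (9 ⊕ 5)) = 5

Expand innermost to outermost. Recall ⊕ takes the minimum of its arguments and ⊗ takes their sum. Working out the expression ((10 ⊗ 9) ⊕ (9 ⊕ 5)) gives 5.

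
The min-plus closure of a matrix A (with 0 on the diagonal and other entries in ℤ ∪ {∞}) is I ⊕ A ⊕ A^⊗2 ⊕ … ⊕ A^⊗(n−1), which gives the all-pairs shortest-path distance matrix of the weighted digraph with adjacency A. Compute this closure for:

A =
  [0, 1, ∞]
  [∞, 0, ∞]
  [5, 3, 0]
Closure =
  [0, 1, ∞]
  [∞, 0, ∞]
  [5, 3, 0]

This is the Floyd-Warshall all-pairs shortest-path computation. For each intermediate vertex k = 0, 1, …, 2, update dist[i][j] ← min(dist[i][j], dist[i][k] + dist[k][j]). The final matrix gives, for each (i, j), the minimum total weight of any directed path from i to j (possibly empty when i = j).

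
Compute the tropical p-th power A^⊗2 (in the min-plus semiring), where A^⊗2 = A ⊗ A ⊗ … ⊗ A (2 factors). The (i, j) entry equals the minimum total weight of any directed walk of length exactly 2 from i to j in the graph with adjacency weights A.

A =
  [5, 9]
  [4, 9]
A^⊗2 =
  [10, 14]
  [9, 13]

Each entry (A^⊗2)_ij equals the minimum over all length-2 walks i = v_0 → v_1 → … → v_2 = j of Σ_t A[v_t][v_{t+1}]. For example, for (i, j) = (0, 1) we minimise over 2 possible intermediate vertex sequences; the minimum is 14, attained along the walk 0 → 0 → 1.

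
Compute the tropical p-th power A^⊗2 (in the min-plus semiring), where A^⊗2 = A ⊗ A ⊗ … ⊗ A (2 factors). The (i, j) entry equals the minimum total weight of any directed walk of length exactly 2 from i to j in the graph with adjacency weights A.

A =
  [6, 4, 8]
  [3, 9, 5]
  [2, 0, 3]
A^⊗2 =
  [7, 8, 9]
  [7, 5, 8]
  [3, 3, 5]

Each entry (A^⊗2)_ij equals the minimum over all length-2 walks i = v_0 → v_1 → … → v_2 = j of Σ_t A[v_t][v_{t+1}]. For example, for (i, j) = (0, 2) we minimise over 3 possible intermediate vertex sequences; the minimum is 9, attained along the walk 0 → 1 → 2.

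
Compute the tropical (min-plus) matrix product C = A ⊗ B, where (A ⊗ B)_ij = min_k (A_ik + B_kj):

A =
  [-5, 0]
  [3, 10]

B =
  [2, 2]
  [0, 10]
A ⊗ B =
  [-3, -3]
  [5, 5]

Apply the min-plus product entry-by-entry:
  C[0][0] = min over k of (A[0][0] + B[0][0] = -5 + 2 = -3, A[0][1] + B[1][0] = 0 + 0 = 0) = -3 (attained at k = 0)
  C[0][1] = min over k of (A[0][0] + B[0][1] = -5 + 2 = -3, A[0][1] + B[1][1] = 0 + 10 = 10) = -3 (attained at k = 0)
  C[1][0] = min over k of (A[1][0] + B[0][0] = 3 + 2 = 5, A[1][1] + B[1][0] = 10 + 0 = 10) = 5 (attained at k = 0)
  C[1][1] = min over k of (A[1][0] + B[0][1] = 3 + 2 = 5, A[1][1] + B[1][1] = 10 + 10 = 20) = 5 (attained at k = 0)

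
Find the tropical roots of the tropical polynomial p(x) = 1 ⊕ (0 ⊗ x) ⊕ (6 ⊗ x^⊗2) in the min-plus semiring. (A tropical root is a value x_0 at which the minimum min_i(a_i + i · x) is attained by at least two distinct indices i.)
Roots: {-6, 1}

Each tropical root is a break point of the lower envelope of the lines y = a_i + i · x (there are 3 lines, with slopes 0, 1, ..., 2). Only the lines that attain the minimum somewhere contribute to roots; other lines are dominated. Here the surviving (envelope) indices are i = 2, i = 1, i = 0.
Intersections between consecutive envelope lines give the roots: for adjacent envelope indices i < j the intersection is x = (a_i − a_j) / (j − i). Reading off the sorted break points: {-6, 1}.
Verification: at each break x_0, at least two indices attain the minimum of min_i(a_i + i · x_0).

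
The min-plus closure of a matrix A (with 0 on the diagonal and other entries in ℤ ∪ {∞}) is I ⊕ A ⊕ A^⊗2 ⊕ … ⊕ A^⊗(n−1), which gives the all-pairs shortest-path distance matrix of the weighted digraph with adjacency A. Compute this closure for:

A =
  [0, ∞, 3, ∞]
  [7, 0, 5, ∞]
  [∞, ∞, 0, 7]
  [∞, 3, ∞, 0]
Closure =
  [0, 13, 3, 10]
  [7, 0, 5, 12]
  [17, 10, 0, 7]
  [10, 3, 8, 0]

This is the Floyd-Warshall all-pairs shortest-path computation. For each intermediate vertex k = 0, 1, …, 3, update dist[i][j] ← min(dist[i][j], dist[i][k] + dist[k][j]). The final matrix gives, for each (i, j), the minimum total weight of any directed path from i to j (possibly empty when i = j).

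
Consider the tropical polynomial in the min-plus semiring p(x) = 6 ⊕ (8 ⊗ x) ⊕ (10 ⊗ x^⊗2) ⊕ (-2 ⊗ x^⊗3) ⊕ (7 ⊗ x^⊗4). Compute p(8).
p(8) = 6

A tropical monomial a ⊗ x^⊗i evaluates to a + i · x. Evaluating each term at x = 8:
  Term 0 contributes 6 + 0 · 8 = 6
  Term 1 contributes 8 + 1 · 8 = 16
  Term 2 contributes 10 + 2 · 8 = 26
  Term 3 contributes -2 + 3 · 8 = 22
  Term 4 contributes 7 + 4 · 8 = 39
p(8) = ⊕ of these = min[6, 16, 26, 22, 39] = 6.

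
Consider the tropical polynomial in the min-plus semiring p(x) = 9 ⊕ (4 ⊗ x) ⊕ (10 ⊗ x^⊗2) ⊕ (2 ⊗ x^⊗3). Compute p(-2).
p(-2) = -4

A tropical monomial a ⊗ x^⊗i evaluates to a + i · x. Evaluating each term at x = -2:
  Term 0 contributes 9 + 0 · -2 = 9
  Term 1 contributes 4 + 1 · -2 = 2
  Term 2 contributes 10 + 2 · -2 = 6
  Term 3 contributes 2 + 3 · -2 = -4
p(-2) = ⊕ of these = min[9, 2, 6, -4] = -4.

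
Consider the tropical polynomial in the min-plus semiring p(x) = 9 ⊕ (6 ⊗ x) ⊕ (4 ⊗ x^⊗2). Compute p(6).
p(6) = 9

A tropical monomial a ⊗ x^⊗i evaluates to a + i · x. Evaluating each term at x = 6:
  Term 0 contributes 9 + 0 · 6 = 9
  Term 1 contributes 6 + 1 · 6 = 12
  Term 2 contributes 4 + 2 · 6 = 16
p(6) = ⊕ of these = min[9, 12, 16] = 9.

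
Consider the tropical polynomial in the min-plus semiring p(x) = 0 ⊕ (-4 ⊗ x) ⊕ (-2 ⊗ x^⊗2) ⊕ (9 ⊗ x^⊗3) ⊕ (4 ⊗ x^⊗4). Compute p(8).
p(8) = 0

A tropical monomial a ⊗ x^⊗i evaluates to a + i · x. Evaluating each term at x = 8:
  Term 0 contributes 0 + 0 · 8 = 0
  Term 1 contributes -4 + 1 · 8 = 4
  Term 2 contributes -2 + 2 · 8 = 14
  Term 3 contributes 9 + 3 · 8 = 33
  Term 4 contributes 4 + 4 · 8 = 36
p(8) = ⊕ of these = min[0, 4, 14, 33, 36] = 0.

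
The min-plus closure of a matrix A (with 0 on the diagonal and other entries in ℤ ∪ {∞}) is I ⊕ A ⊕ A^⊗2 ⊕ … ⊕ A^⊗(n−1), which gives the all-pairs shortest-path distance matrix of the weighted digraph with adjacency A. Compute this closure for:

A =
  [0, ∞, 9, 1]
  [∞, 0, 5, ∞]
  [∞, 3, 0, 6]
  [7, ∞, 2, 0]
Closure =
  [0, 6, 3, 1]
  [18, 0, 5, 11]
  [13, 3, 0, 6]
  [7, 5, 2, 0]

This is the Floyd-Warshall all-pairs shortest-path computation. For each intermediate vertex k = 0, 1, …, 3, update dist[i][j] ← min(dist[i][j], dist[i][k] + dist[k][j]). The final matrix gives, for each (i, j), the minimum total weight of any directed path from i to j (possibly empty when i = j).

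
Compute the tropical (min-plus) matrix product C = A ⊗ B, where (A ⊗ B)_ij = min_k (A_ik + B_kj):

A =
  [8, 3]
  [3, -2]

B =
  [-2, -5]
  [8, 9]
A ⊗ B =
  [6, 3]
  [1, -2]

Apply the min-plus product entry-by-entry:
  C[0][0] = min over k of (A[0][0] + B[0][0] = 8 + -2 = 6, A[0][1] + B[1][0] = 3 + 8 = 11) = 6 (attained at k = 0)
  C[0][1] = min over k of (A[0][0] + B[0][1] = 8 + -5 = 3, A[0][1] + B[1][1] = 3 + 9 = 12) = 3 (attained at k = 0)
  C[1][0] = min over k of (A[1][0] + B[0][0] = 3 + -2 = 1, A[1][1] + B[1][0] = -2 + 8 = 6) = 1 (attained at k = 0)
  C[1][1] = min over k of (A[1][0] + B[0][1] = 3 + -5 = -2, A[1][1] + B[1][1] = -2 + 9 = 7) = -2 (attained at k = 0)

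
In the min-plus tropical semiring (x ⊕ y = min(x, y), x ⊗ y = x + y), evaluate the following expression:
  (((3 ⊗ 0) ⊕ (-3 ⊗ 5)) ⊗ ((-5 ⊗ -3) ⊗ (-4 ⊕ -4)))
(((3 ⊗ 0) ⊕ (-3 ⊗ 5)) ⊗ ((-5 ⊗ -3) ⊗ (-4 ⊕ -4))) = -10

Expand innermost to outermost. Recall ⊕ takes the minimum of its arguments and ⊗ takes their sum. Working out the expression (((3 ⊗ 0) ⊕ (-3 ⊗ 5)) ⊗ ((-5 ⊗ -3) ⊗ (-4 ⊕ -4))) gives -10.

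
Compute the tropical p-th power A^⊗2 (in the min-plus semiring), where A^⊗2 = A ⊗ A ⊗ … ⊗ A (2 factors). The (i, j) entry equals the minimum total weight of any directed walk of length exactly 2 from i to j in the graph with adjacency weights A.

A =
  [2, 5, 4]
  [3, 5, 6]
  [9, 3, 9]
A^⊗2 =
  [4, 7, 6]
  [5, 8, 7]
  [6, 8, 9]

Each entry (A^⊗2)_ij equals the minimum over all length-2 walks i = v_0 → v_1 → … → v_2 = j of Σ_t A[v_t][v_{t+1}]. For example, for (i, j) = (0, 2) we minimise over 3 possible intermediate vertex sequences; the minimum is 6, attained along the walk 0 → 0 → 2.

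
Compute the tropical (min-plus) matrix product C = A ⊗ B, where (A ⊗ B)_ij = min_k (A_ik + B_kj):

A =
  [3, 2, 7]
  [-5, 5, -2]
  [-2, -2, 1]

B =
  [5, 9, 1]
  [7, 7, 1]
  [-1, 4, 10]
A ⊗ B =
  [6, 9, 3]
  [-3, 2, -4]
  [0, 5, -1]

Apply the min-plus product entry-by-entry:
  C[0][0] = min over k of (A[0][0] + B[0][0] = 3 + 5 = 8, A[0][1] + B[1][0] = 2 + 7 = 9, A[0][2] + B[2][0] = 7 + -1 = 6) = 6 (attained at k = 2)
  C[0][1] = min over k of (A[0][0] + B[0][1] = 3 + 9 = 12, A[0][1] + B[1][1] = 2 + 7 = 9, A[0][2] + B[2][1] = 7 + 4 = 11) = 9 (attained at k = 1)
  C[0][2] = min over k of (A[0][0] + B[0][2] = 3 + 1 = 4, A[0][1] + B[1][2] = 2 + 1 = 3, A[0][2] + B[2][2] = 7 + 10 = 17) = 3 (attained at k = 1)
  C[1][0] = min over k of (A[1][0] + B[0][0] = -5 + 5 = 0, A[1][1] + B[1][0] = 5 + 7 = 12, A[1][2] + B[2][0] = -2 + -1 = -3) = -3 (attained at k = 2)
  C[1][1] = min over k of (A[1][0] + B[0][1] = -5 + 9 = 4, A[1][1] + B[1][1] = 5 + 7 = 12, A[1][2] + B[2][1] = -2 + 4 = 2) = 2 (attained at k = 2)
  C[1][2] = min over k of (A[1][0] + B[0][2] = -5 + 1 = -4, A[1][1] + B[1][2] = 5 + 1 = 6, A[1][2] + B[2][2] = -2 + 10 = 8) = -4 (attained at k = 0)
  C[2][0] = min over k of (A[2][0] + B[0][0] = -2 + 5 = 3, A[2][1] + B[1][0] = -2 + 7 = 5, A[2][2] + B[2][0] = 1 + -1 = 0) = 0 (attained at k = 2)
  C[2][1] = min over k of (A[2][0] + B[0][1] = -2 + 9 = 7, A[2][1] + B[1][1] = -2 + 7 = 5, A[2][2] + B[2][1] = 1 + 4 = 5) = 5 (attained at k = 1)
  C[2][2] = min over k of (A[2][0] + B[0][2] = -2 + 1 = -1, A[2][1] + B[1][2] = -2 + 1 = -1, A[2][2] + B[2][2] = 1 + 10 = 11) = -1 (attained at k = 0)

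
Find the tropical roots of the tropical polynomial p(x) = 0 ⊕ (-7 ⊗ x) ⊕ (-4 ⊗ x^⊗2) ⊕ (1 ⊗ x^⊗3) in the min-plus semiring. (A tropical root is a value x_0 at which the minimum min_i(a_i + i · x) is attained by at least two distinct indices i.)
Roots: {-5, -3, 7}

Each tropical root is a break point of the lower envelope of the lines y = a_i + i · x (there are 4 lines, with slopes 0, 1, ..., 3). Only the lines that attain the minimum somewhere contribute to roots; other lines are dominated. Here the surviving (envelope) indices are i = 3, i = 2, i = 1, i = 0.
Intersections between consecutive envelope lines give the roots: for adjacent envelope indices i < j the intersection is x = (a_i − a_j) / (j − i). Reading off the sorted break points: {-5, -3, 7}.
Verification: at each break x_0, at least two indices attain the minimum of min_i(a_i + i · x_0).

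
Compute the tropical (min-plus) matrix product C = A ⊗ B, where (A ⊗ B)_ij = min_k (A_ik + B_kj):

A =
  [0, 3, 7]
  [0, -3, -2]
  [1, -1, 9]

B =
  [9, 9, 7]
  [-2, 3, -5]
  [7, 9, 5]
A ⊗ B =
  [1, 6, -2]
  [-5, 0, -8]
  [-3, 2, -6]

Apply the min-plus product entry-by-entry:
  C[0][0] = min over k of (A[0][0] + B[0][0] = 0 + 9 = 9, A[0][1] + B[1][0] = 3 + -2 = 1, A[0][2] + B[2][0] = 7 + 7 = 14) = 1 (attained at k = 1)
  C[0][1] = min over k of (A[0][0] + B[0][1] = 0 + 9 = 9, A[0][1] + B[1][1] = 3 + 3 = 6, A[0][2] + B[2][1] = 7 + 9 = 16) = 6 (attained at k = 1)
  C[0][2] = min over k of (A[0][0] + B[0][2] = 0 + 7 = 7, A[0][1] + B[1][2] = 3 + -5 = -2, A[0][2] + B[2][2] = 7 + 5 = 12) = -2 (attained at k = 1)
  C[1][0] = min over k of (A[1][0] + B[0][0] = 0 + 9 = 9, A[1][1] + B[1][0] = -3 + -2 = -5, A[1][2] + B[2][0] = -2 + 7 = 5) = -5 (attained at k = 1)
  C[1][1] = min over k of (A[1][0] + B[0][1] = 0 + 9 = 9, A[1][1] + B[1][1] = -3 + 3 = 0, A[1][2] + B[2][1] = -2 + 9 = 7) = 0 (attained at k = 1)
  C[1][2] = min over k of (A[1][0] + B[0][2] = 0 + 7 = 7, A[1][1] + B[1][2] = -3 + -5 = -8, A[1][2] + B[2][2] = -2 + 5 = 3) = -8 (attained at k = 1)
  C[2][0] = min over k of (A[2][0] + B[0][0] = 1 + 9 = 10, A[2][1] + B[1][0] = -1 + -2 = -3, A[2][2] + B[2][0] = 9 + 7 = 16) = -3 (attained at k = 1)
  C[2][1] = min over k of (A[2][0] + B[0][1] = 1 + 9 = 10, A[2][1] + B[1][1] = -1 + 3 = 2, A[2][2] + B[2][1] = 9 + 9 = 18) = 2 (attained at k = 1)
  C[2][2] = min over k of (A[2][0] + B[0][2] = 1 + 7 = 8, A[2][1] + B[1][2] = -1 + -5 = -6, A[2][2] + B[2][2] = 9 + 5 = 14) = -6 (attained at k = 1)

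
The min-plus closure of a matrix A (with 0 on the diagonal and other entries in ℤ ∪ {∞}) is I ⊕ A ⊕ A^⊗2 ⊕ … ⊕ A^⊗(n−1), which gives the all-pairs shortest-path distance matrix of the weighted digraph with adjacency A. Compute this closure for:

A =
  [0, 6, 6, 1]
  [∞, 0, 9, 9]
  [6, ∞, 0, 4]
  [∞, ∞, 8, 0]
Closure =
  [0, 6, 6, 1]
  [15, 0, 9, 9]
  [6, 12, 0, 4]
  [14, 20, 8, 0]

This is the Floyd-Warshall all-pairs shortest-path computation. For each intermediate vertex k = 0, 1, …, 3, update dist[i][j] ← min(dist[i][j], dist[i][k] + dist[k][j]). The final matrix gives, for each (i, j), the minimum total weight of any directed path from i to j (possibly empty when i = j).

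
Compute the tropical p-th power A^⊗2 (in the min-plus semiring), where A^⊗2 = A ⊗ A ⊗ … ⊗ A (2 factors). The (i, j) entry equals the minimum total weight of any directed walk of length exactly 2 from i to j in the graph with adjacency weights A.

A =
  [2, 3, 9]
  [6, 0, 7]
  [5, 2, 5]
A^⊗2 =
  [4, 3, 10]
  [6, 0, 7]
  [7, 2, 9]

Each entry (A^⊗2)_ij equals the minimum over all length-2 walks i = v_0 → v_1 → … → v_2 = j of Σ_t A[v_t][v_{t+1}]. For example, for (i, j) = (0, 2) we minimise over 3 possible intermediate vertex sequences; the minimum is 10, attained along the walk 0 → 1 → 2.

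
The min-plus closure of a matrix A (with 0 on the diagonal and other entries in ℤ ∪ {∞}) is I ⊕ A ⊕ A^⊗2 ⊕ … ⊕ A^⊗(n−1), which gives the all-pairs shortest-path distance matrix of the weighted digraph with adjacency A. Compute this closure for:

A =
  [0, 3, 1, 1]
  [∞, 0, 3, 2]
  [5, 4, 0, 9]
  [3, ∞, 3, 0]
Closure =
  [0, 3, 1, 1]
  [5, 0, 3, 2]
  [5, 4, 0, 6]
  [3, 6, 3, 0]

This is the Floyd-Warshall all-pairs shortest-path computation. For each intermediate vertex k = 0, 1, …, 3, update dist[i][j] ← min(dist[i][j], dist[i][k] + dist[k][j]). The final matrix gives, for each (i, j), the minimum total weight of any directed path from i to j (possibly empty when i = j).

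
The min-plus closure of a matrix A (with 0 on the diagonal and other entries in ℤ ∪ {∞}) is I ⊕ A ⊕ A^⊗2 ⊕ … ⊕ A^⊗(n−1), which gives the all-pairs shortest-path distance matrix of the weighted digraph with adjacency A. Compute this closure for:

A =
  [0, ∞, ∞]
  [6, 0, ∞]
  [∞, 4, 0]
Closure =
  [0, ∞, ∞]
  [6, 0, ∞]
  [10, 4, 0]

This is the Floyd-Warshall all-pairs shortest-path computation. For each intermediate vertex k = 0, 1, …, 2, update dist[i][j] ← min(dist[i][j], dist[i][k] + dist[k][j]). The final matrix gives, for each (i, j), the minimum total weight of any directed path from i to j (possibly empty when i = j).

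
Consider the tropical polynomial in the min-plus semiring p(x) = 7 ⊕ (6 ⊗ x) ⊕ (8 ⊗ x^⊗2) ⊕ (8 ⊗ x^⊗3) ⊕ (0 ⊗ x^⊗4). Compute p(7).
p(7) = 7

A tropical monomial a ⊗ x^⊗i evaluates to a + i · x. Evaluating each term at x = 7:
  Term 0 contributes 7 + 0 · 7 = 7
  Term 1 contributes 6 + 1 · 7 = 13
  Term 2 contributes 8 + 2 · 7 = 22
  Term 3 contributes 8 + 3 · 7 = 29
  Term 4 contributes 0 + 4 · 7 = 28
p(7) = ⊕ of these = min[7, 13, 22, 29, 28] = 7.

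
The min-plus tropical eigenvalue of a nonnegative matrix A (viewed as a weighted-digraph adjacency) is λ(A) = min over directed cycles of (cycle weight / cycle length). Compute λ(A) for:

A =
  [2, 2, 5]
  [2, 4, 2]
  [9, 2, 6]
λ(A) = 2

Enumerate directed cycles and compute their means (weight / length). Sample:
  cycle 0 → 0: weight = 2, length = 1, mean = 2/1 ≈ 2.000
  cycle 1 → 1: weight = 4, length = 1, mean = 4/1 ≈ 4.000
  cycle 2 → 2: weight = 6, length = 1, mean = 6/1 ≈ 6.000
  cycle 0 → 1 → 0: weight = 4, length = 2, mean = 4/2 ≈ 2.000
  cycle 0 → 2 → 0: weight = 14, length = 2, mean = 14/2 ≈ 7.000
  cycle 1 → 0 → 1: weight = 4, length = 2, mean = 4/2 ≈ 2.000
Minimum mean = 2.000, attained e.g. along the cycle 0 → 0 with weight 2 and length 1. So λ(A) = 2/1 = 2.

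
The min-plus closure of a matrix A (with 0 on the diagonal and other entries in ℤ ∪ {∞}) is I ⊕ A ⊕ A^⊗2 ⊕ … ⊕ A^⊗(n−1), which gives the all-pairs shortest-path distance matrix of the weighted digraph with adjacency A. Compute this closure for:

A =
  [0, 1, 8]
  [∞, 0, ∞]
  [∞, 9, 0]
Closure =
  [0, 1, 8]
  [∞, 0, ∞]
  [∞, 9, 0]

This is the Floyd-Warshall all-pairs shortest-path computation. For each intermediate vertex k = 0, 1, …, 2, update dist[i][j] ← min(dist[i][j], dist[i][k] + dist[k][j]). The final matrix gives, for each (i, j), the minimum total weight of any directed path from i to j (possibly empty when i = j).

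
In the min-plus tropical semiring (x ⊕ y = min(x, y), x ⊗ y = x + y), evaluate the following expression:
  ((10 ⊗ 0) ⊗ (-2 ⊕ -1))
((10 ⊗ 0) ⊗ (-2 ⊕ -1)) = 8

Expand innermost to outermost. Recall ⊕ takes the minimum of its arguments and ⊗ takes their sum. Working out the expression ((10 ⊗ 0) ⊗ (-2 ⊕ -1)) gives 8.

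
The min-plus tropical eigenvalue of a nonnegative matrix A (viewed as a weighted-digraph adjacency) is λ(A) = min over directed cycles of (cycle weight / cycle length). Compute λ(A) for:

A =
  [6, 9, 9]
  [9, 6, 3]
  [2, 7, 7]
λ(A) = 14/3

Enumerate directed cycles and compute their means (weight / length). Sample:
  cycle 0 → 0: weight = 6, length = 1, mean = 6/1 ≈ 6.000
  cycle 1 → 1: weight = 6, length = 1, mean = 6/1 ≈ 6.000
  cycle 2 → 2: weight = 7, length = 1, mean = 7/1 ≈ 7.000
  cycle 0 → 1 → 0: weight = 18, length = 2, mean = 18/2 ≈ 9.000
  cycle 0 → 2 → 0: weight = 11, length = 2, mean = 11/2 ≈ 5.500
  cycle 1 → 0 → 1: weight = 18, length = 2, mean = 18/2 ≈ 9.000
Minimum mean = 4.667, attained e.g. along the cycle 0 → 1 → 2 → 0 with weight 14 and length 3. So λ(A) = 14/3 = 14/3.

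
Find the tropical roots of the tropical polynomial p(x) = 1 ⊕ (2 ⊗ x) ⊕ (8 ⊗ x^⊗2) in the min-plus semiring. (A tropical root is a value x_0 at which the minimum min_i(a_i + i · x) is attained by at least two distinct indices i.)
Roots: {-6, -1}

Each tropical root is a break point of the lower envelope of the lines y = a_i + i · x (there are 3 lines, with slopes 0, 1, ..., 2). Only the lines that attain the minimum somewhere contribute to roots; other lines are dominated. Here the surviving (envelope) indices are i = 2, i = 1, i = 0.
Intersections between consecutive envelope lines give the roots: for adjacent envelope indices i < j the intersection is x = (a_i − a_j) / (j − i). Reading off the sorted break points: {-6, -1}.
Verification: at each break x_0, at least two indices attain the minimum of min_i(a_i + i · x_0).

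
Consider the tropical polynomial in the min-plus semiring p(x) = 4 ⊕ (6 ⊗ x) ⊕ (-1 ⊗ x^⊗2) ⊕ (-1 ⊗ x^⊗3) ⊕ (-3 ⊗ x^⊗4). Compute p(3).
p(3) = 4

A tropical monomial a ⊗ x^⊗i evaluates to a + i · x. Evaluating each term at x = 3:
  Term 0 contributes 4 + 0 · 3 = 4
  Term 1 contributes 6 + 1 · 3 = 9
  Term 2 contributes -1 + 2 · 3 = 5
  Term 3 contributes -1 + 3 · 3 = 8
  Term 4 contributes -3 + 4 · 3 = 9
p(3) = ⊕ of these = min[4, 9, 5, 8, 9] = 4.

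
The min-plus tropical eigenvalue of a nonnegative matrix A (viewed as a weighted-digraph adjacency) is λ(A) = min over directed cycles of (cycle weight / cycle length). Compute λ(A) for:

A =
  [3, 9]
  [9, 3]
λ(A) = 3

Enumerate directed cycles and compute their means (weight / length). Sample:
  cycle 0 → 0: weight = 3, length = 1, mean = 3/1 ≈ 3.000
  cycle 1 → 1: weight = 3, length = 1, mean = 3/1 ≈ 3.000
  cycle 0 → 1 → 0: weight = 18, length = 2, mean = 18/2 ≈ 9.000
  cycle 1 → 0 → 1: weight = 18, length = 2, mean = 18/2 ≈ 9.000
Minimum mean = 3.000, attained e.g. along the cycle 0 → 0 with weight 3 and length 1. So λ(A) = 3/1 = 3.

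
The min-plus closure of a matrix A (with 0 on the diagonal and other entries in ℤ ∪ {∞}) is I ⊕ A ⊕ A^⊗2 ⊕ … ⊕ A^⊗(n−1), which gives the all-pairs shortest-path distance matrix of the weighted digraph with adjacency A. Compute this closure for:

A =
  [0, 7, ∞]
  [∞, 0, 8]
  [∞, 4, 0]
Closure =
  [0, 7, 15]
  [∞, 0, 8]
  [∞, 4, 0]

This is the Floyd-Warshall all-pairs shortest-path computation. For each intermediate vertex k = 0, 1, …, 2, update dist[i][j] ← min(dist[i][j], dist[i][k] + dist[k][j]). The final matrix gives, for each (i, j), the minimum total weight of any directed path from i to j (possibly empty when i = j).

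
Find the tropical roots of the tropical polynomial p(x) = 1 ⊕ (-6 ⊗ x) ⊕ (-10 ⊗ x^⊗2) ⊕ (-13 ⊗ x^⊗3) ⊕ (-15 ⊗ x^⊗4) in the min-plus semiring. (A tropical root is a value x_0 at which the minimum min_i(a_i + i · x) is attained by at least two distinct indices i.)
Roots: {2, 3, 4, 7}

Each tropical root is a break point of the lower envelope of the lines y = a_i + i · x (there are 5 lines, with slopes 0, 1, ..., 4). Only the lines that attain the minimum somewhere contribute to roots; other lines are dominated. Here the surviving (envelope) indices are i = 4, i = 3, i = 2, i = 1, i = 0.
Intersections between consecutive envelope lines give the roots: for adjacent envelope indices i < j the intersection is x = (a_i − a_j) / (j − i). Reading off the sorted break points: {2, 3, 4, 7}.
Verification: at each break x_0, at least two indices attain the minimum of min_i(a_i + i · x_0).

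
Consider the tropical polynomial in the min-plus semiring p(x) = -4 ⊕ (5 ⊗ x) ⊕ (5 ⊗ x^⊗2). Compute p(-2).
p(-2) = -4

A tropical monomial a ⊗ x^⊗i evaluates to a + i · x. Evaluating each term at x = -2:
  Term 0 contributes -4 + 0 · -2 = -4
  Term 1 contributes 5 + 1 · -2 = 3
  Term 2 contributes 5 + 2 · -2 = 1
p(-2) = ⊕ of these = min[-4, 3, 1] = -4.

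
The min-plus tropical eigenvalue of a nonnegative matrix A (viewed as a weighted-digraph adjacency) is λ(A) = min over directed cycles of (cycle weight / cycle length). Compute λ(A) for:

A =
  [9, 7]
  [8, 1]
λ(A) = 1

Enumerate directed cycles and compute their means (weight / length). Sample:
  cycle 0 → 0: weight = 9, length = 1, mean = 9/1 ≈ 9.000
  cycle 1 → 1: weight = 1, length = 1, mean = 1/1 ≈ 1.000
  cycle 0 → 1 → 0: weight = 15, length = 2, mean = 15/2 ≈ 7.500
  cycle 1 → 0 → 1: weight = 15, length = 2, mean = 15/2 ≈ 7.500
Minimum mean = 1.000, attained e.g. along the cycle 1 → 1 with weight 1 and length 1. So λ(A) = 1/1 = 1.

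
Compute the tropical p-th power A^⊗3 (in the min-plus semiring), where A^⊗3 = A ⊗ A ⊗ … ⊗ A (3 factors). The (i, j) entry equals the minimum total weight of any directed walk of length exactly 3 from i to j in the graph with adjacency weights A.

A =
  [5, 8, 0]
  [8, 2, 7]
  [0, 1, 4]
A^⊗3 =
  [4, 3, 0]
  [8, 6, 7]
  [0, 1, 4]

Each entry (A^⊗3)_ij equals the minimum over all length-3 walks i = v_0 → v_1 → … → v_3 = j of Σ_t A[v_t][v_{t+1}]. For example, for (i, j) = (0, 2) we minimise over 9 possible intermediate vertex sequences; the minimum is 0, attained along the walk 0 → 2 → 0 → 2.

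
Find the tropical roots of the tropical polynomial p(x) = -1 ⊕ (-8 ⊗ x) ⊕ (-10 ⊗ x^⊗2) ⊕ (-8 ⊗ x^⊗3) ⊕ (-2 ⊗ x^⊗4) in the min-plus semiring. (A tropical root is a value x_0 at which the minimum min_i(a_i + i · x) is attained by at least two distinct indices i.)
Roots: {-6, -2, 2, 7}

Each tropical root is a break point of the lower envelope of the lines y = a_i + i · x (there are 5 lines, with slopes 0, 1, ..., 4). Only the lines that attain the minimum somewhere contribute to roots; other lines are dominated. Here the surviving (envelope) indices are i = 4, i = 3, i = 2, i = 1, i = 0.
Intersections between consecutive envelope lines give the roots: for adjacent envelope indices i < j the intersection is x = (a_i − a_j) / (j − i). Reading off the sorted break points: {-6, -2, 2, 7}.
Verification: at each break x_0, at least two indices attain the minimum of min_i(a_i + i · x_0).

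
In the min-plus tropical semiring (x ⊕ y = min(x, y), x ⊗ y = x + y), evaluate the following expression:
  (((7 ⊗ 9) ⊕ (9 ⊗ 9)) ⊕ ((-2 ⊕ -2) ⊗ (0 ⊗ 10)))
(((7 ⊗ 9) ⊕ (9 ⊗ 9)) ⊕ ((-2 ⊕ -2) ⊗ (0 ⊗ 10))) = 8

Expand innermost to outermost. Recall ⊕ takes the minimum of its arguments and ⊗ takes their sum. Working out the expression (((7 ⊗ 9) ⊕ (9 ⊗ 9)) ⊕ ((-2 ⊕ -2) ⊗ (0 ⊗ 10))) gives 8.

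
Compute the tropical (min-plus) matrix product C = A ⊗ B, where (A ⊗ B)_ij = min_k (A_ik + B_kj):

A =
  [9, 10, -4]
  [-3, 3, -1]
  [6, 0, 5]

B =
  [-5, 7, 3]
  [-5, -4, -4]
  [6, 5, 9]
A ⊗ B =
  [2, 1, 5]
  [-8, -1, -1]
  [-5, -4, -4]

Apply the min-plus product entry-by-entry:
  C[0][0] = min over k of (A[0][0] + B[0][0] = 9 + -5 = 4, A[0][1] + B[1][0] = 10 + -5 = 5, A[0][2] + B[2][0] = -4 + 6 = 2) = 2 (attained at k = 2)
  C[0][1] = min over k of (A[0][0] + B[0][1] = 9 + 7 = 16, A[0][1] + B[1][1] = 10 + -4 = 6, A[0][2] + B[2][1] = -4 + 5 = 1) = 1 (attained at k = 2)
  C[0][2] = min over k of (A[0][0] + B[0][2] = 9 + 3 = 12, A[0][1] + B[1][2] = 10 + -4 = 6, A[0][2] + B[2][2] = -4 + 9 = 5) = 5 (attained at k = 2)
  C[1][0] = min over k of (A[1][0] + B[0][0] = -3 + -5 = -8, A[1][1] + B[1][0] = 3 + -5 = -2, A[1][2] + B[2][0] = -1 + 6 = 5) = -8 (attained at k = 0)
  C[1][1] = min over k of (A[1][0] + B[0][1] = -3 + 7 = 4, A[1][1] + B[1][1] = 3 + -4 = -1, A[1][2] + B[2][1] = -1 + 5 = 4) = -1 (attained at k = 1)
  C[1][2] = min over k of (A[1][0] + B[0][2] = -3 + 3 = 0, A[1][1] + B[1][2] = 3 + -4 = -1, A[1][2] + B[2][2] = -1 + 9 = 8) = -1 (attained at k = 1)
  C[2][0] = min over k of (A[2][0] + B[0][0] = 6 + -5 = 1, A[2][1] + B[1][0] = 0 + -5 = -5, A[2][2] + B[2][0] = 5 + 6 = 11) = -5 (attained at k = 1)
  C[2][1] = min over k of (A[2][0] + B[0][1] = 6 + 7 = 13, A[2][1] + B[1][1] = 0 + -4 = -4, A[2][2] + B[2][1] = 5 + 5 = 10) = -4 (attained at k = 1)
  C[2][2] = min over k of (A[2][0] + B[0][2] = 6 + 3 = 9, A[2][1] + B[1][2] = 0 + -4 = -4, A[2][2] + B[2][2] = 5 + 9 = 14) = -4 (attained at k = 1)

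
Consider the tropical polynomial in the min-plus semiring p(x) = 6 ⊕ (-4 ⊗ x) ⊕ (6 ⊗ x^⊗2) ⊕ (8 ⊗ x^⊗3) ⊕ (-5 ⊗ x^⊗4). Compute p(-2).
p(-2) = -13

A tropical monomial a ⊗ x^⊗i evaluates to a + i · x. Evaluating each term at x = -2:
  Term 0 contributes 6 + 0 · -2 = 6
  Term 1 contributes -4 + 1 · -2 = -6
  Term 2 contributes 6 + 2 · -2 = 2
  Term 3 contributes 8 + 3 · -2 = 2
  Term 4 contributes -5 + 4 · -2 = -13
p(-2) = ⊕ of these = min[6, -6, 2, 2, -13] = -13.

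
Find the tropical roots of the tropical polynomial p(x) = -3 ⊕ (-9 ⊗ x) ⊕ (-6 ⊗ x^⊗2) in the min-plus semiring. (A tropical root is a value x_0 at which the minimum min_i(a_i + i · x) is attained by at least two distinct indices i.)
Roots: {-3, 6}

Each tropical root is a break point of the lower envelope of the lines y = a_i + i · x (there are 3 lines, with slopes 0, 1, ..., 2). Only the lines that attain the minimum somewhere contribute to roots; other lines are dominated. Here the surviving (envelope) indices are i = 2, i = 1, i = 0.
Intersections between consecutive envelope lines give the roots: for adjacent envelope indices i < j the intersection is x = (a_i − a_j) / (j − i). Reading off the sorted break points: {-3, 6}.
Verification: at each break x_0, at least two indices attain the minimum of min_i(a_i + i · x_0).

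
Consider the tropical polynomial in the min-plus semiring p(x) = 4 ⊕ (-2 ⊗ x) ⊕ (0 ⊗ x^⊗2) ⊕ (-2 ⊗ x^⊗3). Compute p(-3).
p(-3) = -11

A tropical monomial a ⊗ x^⊗i evaluates to a + i · x. Evaluating each term at x = -3:
  Term 0 contributes 4 + 0 · -3 = 4
  Term 1 contributes -2 + 1 · -3 = -5
  Term 2 contributes 0 + 2 · -3 = -6
  Term 3 contributes -2 + 3 · -3 = -11
p(-3) = ⊕ of these = min[4, -5, -6, -11] = -11.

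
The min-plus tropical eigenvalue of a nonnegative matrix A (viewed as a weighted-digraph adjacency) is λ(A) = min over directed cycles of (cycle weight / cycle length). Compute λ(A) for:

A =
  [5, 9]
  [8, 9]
λ(A) = 5

Enumerate directed cycles and compute their means (weight / length). Sample:
  cycle 0 → 0: weight = 5, length = 1, mean = 5/1 ≈ 5.000
  cycle 1 → 1: weight = 9, length = 1, mean = 9/1 ≈ 9.000
  cycle 0 → 1 → 0: weight = 17, length = 2, mean = 17/2 ≈ 8.500
  cycle 1 → 0 → 1: weight = 17, length = 2, mean = 17/2 ≈ 8.500
Minimum mean = 5.000, attained e.g. along the cycle 0 → 0 with weight 5 and length 1. So λ(A) = 5/1 = 5.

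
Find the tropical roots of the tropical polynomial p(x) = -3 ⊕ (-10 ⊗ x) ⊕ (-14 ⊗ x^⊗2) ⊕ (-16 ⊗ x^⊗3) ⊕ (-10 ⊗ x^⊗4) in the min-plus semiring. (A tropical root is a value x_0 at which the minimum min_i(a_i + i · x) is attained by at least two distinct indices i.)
Roots: {-6, 2, 4, 7}

Each tropical root is a break point of the lower envelope of the lines y = a_i + i · x (there are 5 lines, with slopes 0, 1, ..., 4). Only the lines that attain the minimum somewhere contribute to roots; other lines are dominated. Here the surviving (envelope) indices are i = 4, i = 3, i = 2, i = 1, i = 0.
Intersections between consecutive envelope lines give the roots: for adjacent envelope indices i < j the intersection is x = (a_i − a_j) / (j − i). Reading off the sorted break points: {-6, 2, 4, 7}.
Verification: at each break x_0, at least two indices attain the minimum of min_i(a_i + i · x_0).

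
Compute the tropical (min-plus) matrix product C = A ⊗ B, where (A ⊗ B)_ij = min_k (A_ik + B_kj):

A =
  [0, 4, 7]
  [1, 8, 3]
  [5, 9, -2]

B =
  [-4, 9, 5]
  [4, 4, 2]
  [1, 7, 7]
A ⊗ B =
  [-4, 8, 5]
  [-3, 10, 6]
  [-1, 5, 5]

Apply the min-plus product entry-by-entry:
  C[0][0] = min over k of (A[0][0] + B[0][0] = 0 + -4 = -4, A[0][1] + B[1][0] = 4 + 4 = 8, A[0][2] + B[2][0] = 7 + 1 = 8) = -4 (attained at k = 0)
  C[0][1] = min over k of (A[0][0] + B[0][1] = 0 + 9 = 9, A[0][1] + B[1][1] = 4 + 4 = 8, A[0][2] + B[2][1] = 7 + 7 = 14) = 8 (attained at k = 1)
  C[0][2] = min over k of (A[0][0] + B[0][2] = 0 + 5 = 5, A[0][1] + B[1][2] = 4 + 2 = 6, A[0][2] + B[2][2] = 7 + 7 = 14) = 5 (attained at k = 0)
  C[1][0] = min over k of (A[1][0] + B[0][0] = 1 + -4 = -3, A[1][1] + B[1][0] = 8 + 4 = 12, A[1][2] + B[2][0] = 3 + 1 = 4) = -3 (attained at k = 0)
  C[1][1] = min over k of (A[1][0] + B[0][1] = 1 + 9 = 10, A[1][1] + B[1][1] = 8 + 4 = 12, A[1][2] + B[2][1] = 3 + 7 = 10) = 10 (attained at k = 0)
  C[1][2] = min over k of (A[1][0] + B[0][2] = 1 + 5 = 6, A[1][1] + B[1][2] = 8 + 2 = 10, A[1][2] + B[2][2] = 3 + 7 = 10) = 6 (attained at k = 0)
  C[2][0] = min over k of (A[2][0] + B[0][0] = 5 + -4 = 1, A[2][1] + B[1][0] = 9 + 4 = 13, A[2][2] + B[2][0] = -2 + 1 = -1) = -1 (attained at k = 2)
  C[2][1] = min over k of (A[2][0] + B[0][1] = 5 + 9 = 14, A[2][1] + B[1][1] = 9 + 4 = 13, A[2][2] + B[2][1] = -2 + 7 = 5) = 5 (attained at k = 2)
  C[2][2] = min over k of (A[2][0] + B[0][2] = 5 + 5 = 10, A[2][1] + B[1][2] = 9 + 2 = 11, A[2][2] + B[2][2] = -2 + 7 = 5) = 5 (attained at k = 2)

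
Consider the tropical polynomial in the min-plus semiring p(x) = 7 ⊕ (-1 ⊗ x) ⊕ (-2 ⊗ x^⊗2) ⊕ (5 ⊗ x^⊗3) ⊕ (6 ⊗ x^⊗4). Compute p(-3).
p(-3) = -8

A tropical monomial a ⊗ x^⊗i evaluates to a + i · x. Evaluating each term at x = -3:
  Term 0 contributes 7 + 0 · -3 = 7
  Term 1 contributes -1 + 1 · -3 = -4
  Term 2 contributes -2 + 2 · -3 = -8
  Term 3 contributes 5 + 3 · -3 = -4
  Term 4 contributes 6 + 4 · -3 = -6
p(-3) = ⊕ of these = min[7, -4, -8, -4, -6] = -8.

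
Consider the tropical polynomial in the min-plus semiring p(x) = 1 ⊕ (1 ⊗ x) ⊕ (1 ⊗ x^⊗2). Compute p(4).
p(4) = 1

A tropical monomial a ⊗ x^⊗i evaluates to a + i · x. Evaluating each term at x = 4:
  Term 0 contributes 1 + 0 · 4 = 1
  Term 1 contributes 1 + 1 · 4 = 5
  Term 2 contributes 1 + 2 · 4 = 9
p(4) = ⊕ of these = min[1, 5, 9] = 1.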